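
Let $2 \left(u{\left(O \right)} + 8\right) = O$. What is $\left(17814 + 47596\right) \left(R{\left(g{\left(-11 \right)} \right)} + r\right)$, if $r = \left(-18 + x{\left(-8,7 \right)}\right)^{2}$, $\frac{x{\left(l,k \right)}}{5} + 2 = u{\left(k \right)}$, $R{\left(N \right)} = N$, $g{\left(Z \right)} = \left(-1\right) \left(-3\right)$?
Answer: $\frac{334016165}{2} \approx 1.6701 \cdot 10^{8}$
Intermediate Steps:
$u{\left(O \right)} = -8 + \frac{O}{2}$
$g{\left(Z \right)} = 3$
$x{\left(l,k \right)} = -50 + \frac{5 k}{2}$ ($x{\left(l,k \right)} = -10 + 5 \left(-8 + \frac{k}{2}\right) = -10 + \left(-40 + \frac{5 k}{2}\right) = -50 + \frac{5 k}{2}$)
$r = \frac{10201}{4}$ ($r = \left(-18 + \left(-50 + \frac{5}{2} \cdot 7\right)\right)^{2} = \left(-18 + \left(-50 + \frac{35}{2}\right)\right)^{2} = \left(-18 - \frac{65}{2}\right)^{2} = \left(- \frac{101}{2}\right)^{2} = \frac{10201}{4} \approx 2550.3$)
$\left(17814 + 47596\right) \left(R{\left(g{\left(-11 \right)} \right)} + r\right) = \left(17814 + 47596\right) \left(3 + \frac{10201}{4}\right) = 65410 \cdot \frac{10213}{4} = \frac{334016165}{2}$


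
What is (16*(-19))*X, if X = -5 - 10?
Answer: 4560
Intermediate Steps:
X = -15
(16*(-19))*X = (16*(-19))*(-15) = -304*(-15) = 4560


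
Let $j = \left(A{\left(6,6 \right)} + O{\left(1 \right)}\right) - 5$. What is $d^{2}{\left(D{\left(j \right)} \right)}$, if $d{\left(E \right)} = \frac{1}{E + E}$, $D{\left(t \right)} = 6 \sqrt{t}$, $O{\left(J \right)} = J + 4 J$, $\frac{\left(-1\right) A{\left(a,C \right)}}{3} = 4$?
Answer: $- \frac{1}{1728} \approx -0.0005787$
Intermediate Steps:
$A{\left(a,C \right)} = -12$ ($A{\left(a,C \right)} = \left(-3\right) 4 = -12$)
$O{\left(J \right)} = 5 J$
$j = -12$ ($j = \left(-12 + 5 \cdot 1\right) - 5 = \left(-12 + 5\right) - 5 = -7 - 5 = -12$)
$d{\left(E \right)} = \frac{1}{2 E}$
$d^{2}{\left(D{\left(j \right)} \right)} = \left(\frac{1}{2 \cdot 6 \sqrt{-12}}\right)^{2} = \left(\frac{1}{2 \cdot 6 \cdot 2 i \sqrt{3}}\right)^{2} = \left(\frac{1}{2 \cdot 12 i \sqrt{3}}\right)^{2} = \left(\frac{\left(- \frac{1}{36}\right) i \sqrt{3}}{2}\right)^{2} = \left(- \frac{i \sqrt{3}}{72}\right)^{2} = - \frac{1}{1728}$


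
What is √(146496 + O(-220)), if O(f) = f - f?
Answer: 8*√2289 ≈ 382.75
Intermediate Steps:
O(f) = 0
√(146496 + O(-220)) = √(146496 + 0) = √146496 = 8*√2289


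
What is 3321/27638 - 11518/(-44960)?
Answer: 116911661/310651120 ≈ 0.37634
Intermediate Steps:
3321/27638 - 11518/(-44960) = 3321*(1/27638) - 11518*(-1/44960) = 3321/27638 + 5759/22480 = 116911661/310651120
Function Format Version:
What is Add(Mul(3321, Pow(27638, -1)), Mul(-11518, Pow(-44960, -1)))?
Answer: Rational(116911661, 310651120) ≈ 0.37634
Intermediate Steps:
Add(Mul(3321, Pow(27638, -1)), Mul(-11518, Pow(-44960, -1))) = Add(Mul(3321, Rational(1, 27638)), Mul(-11518, Rational(-1, 44960))) = Add(Rational(3321, 27638), Rational(5759, 22480)) = Rational(116911661, 310651120)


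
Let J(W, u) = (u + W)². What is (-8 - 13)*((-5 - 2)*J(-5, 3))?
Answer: 588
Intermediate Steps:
J(W, u) = (W + u)²
(-8 - 13)*((-5 - 2)*J(-5, 3)) = (-8 - 13)*((-5 - 2)*(-5 + 3)²) = -(-147)*(-2)² = -(-147)*4 = -21*(-28) = 588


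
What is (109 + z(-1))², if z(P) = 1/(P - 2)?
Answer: 106276/9 ≈ 11808.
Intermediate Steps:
z(P) = 1/(-2 + P)
(109 + z(-1))² = (109 + 1/(-2 - 1))² = (109 + 1/(-3))² = (109 - ⅓)² = (326/3)² = 106276/9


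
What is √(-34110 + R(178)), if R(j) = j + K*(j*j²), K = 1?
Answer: 2*√1401455 ≈ 2367.7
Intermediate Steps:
R(j) = j + j³ (R(j) = j + 1*(j*j²) = j + 1*j³ = j + j³)
√(-34110 + R(178)) = √(-34110 + (178 + 178³)) = √(-34110 + (178 + 5639752)) = √(-34110 + 5639930) = √5605820 = 2*√1401455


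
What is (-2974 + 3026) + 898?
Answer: 950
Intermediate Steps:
(-2974 + 3026) + 898 = 52 + 898 = 950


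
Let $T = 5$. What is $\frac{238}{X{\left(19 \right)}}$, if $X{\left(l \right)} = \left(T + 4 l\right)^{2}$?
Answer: $\frac{238}{6561} \approx 0.036275$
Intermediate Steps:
$X{\left(l \right)} = \left(5 + 4 l\right)^{2}$
$\frac{238}{X{\left(19 \right)}} = \frac{238}{\left(5 + 4 \cdot 19\right)^{2}} = \frac{238}{\left(5 + 76\right)^{2}} = \frac{238}{81^{2}} = \frac{238}{6561}$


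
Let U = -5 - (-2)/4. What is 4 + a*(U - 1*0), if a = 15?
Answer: -127/2 ≈ -63.500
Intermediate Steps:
U = -9/2 (U = -5 - (-2)/4 = -5 - 1*(-1/2) = -5 + 1/2 = -9/2 ≈ -4.5000)
4 + a*(U - 1*0) = 4 + 15*(-9/2 - 1*0) = 4 + 15*(-9/2 + 0) = 4 + 15*(-9/2) = 4 - 135/2 = -127/2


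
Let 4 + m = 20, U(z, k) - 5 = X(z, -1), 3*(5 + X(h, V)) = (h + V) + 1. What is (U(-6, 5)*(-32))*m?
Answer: 1024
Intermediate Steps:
X(h, V) = -14/3 + V/3 + h/3 (X(h, V) = -5 + ((h + V) + 1)/3 = -5 + ((V + h) + 1)/3 = -5 + (1 + V + h)/3 = -5 + (⅓ + V/3 + h/3) = -14/3 + V/3 + h/3)
U(z, k) = z/3 (U(z, k) = 5 + (-14/3 + (⅓)*(-1) + z/3) = 5 + (-14/3 - ⅓ + z/3) = 5 + (-5 + z/3) = z/3)
m = 16 (m = -4 + 20 = 16)
(U(-6, 5)*(-32))*m = (((⅓)*(-6))*(-32))*16 = -2*(-32)*16 = 64*16 = 1024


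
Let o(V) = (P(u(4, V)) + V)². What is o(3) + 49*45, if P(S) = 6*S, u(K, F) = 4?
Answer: 2934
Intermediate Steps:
o(V) = (24 + V)² (o(V) = (6*4 + V)² = (24 + V)²)
o(3) + 49*45 = (24 + 3)² + 49*45 = 27² + 2205 = 729 + 2205 = 2934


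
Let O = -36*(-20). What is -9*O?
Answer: -6480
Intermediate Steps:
O = 720
-9*O = -9*720 = -6480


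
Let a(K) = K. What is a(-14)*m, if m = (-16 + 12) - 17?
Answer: 294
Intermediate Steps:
m = -21 (m = -4 - 17 = -21)
a(-14)*m = -14*(-21) = 294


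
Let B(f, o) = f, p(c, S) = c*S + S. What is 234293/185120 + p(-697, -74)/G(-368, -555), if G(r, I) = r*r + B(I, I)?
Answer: 41133283097/24966949280 ≈ 1.6475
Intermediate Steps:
p(c, S) = S + S*c (p(c, S) = S*c + S = S + S*c)
G(r, I) = I + r² (G(r, I) = r*r + I = r² + I = I + r²)
234293/185120 + p(-697, -74)/G(-368, -555) = 234293/185120 + (-74*(1 - 697))/(-555 + (-368)²) = 234293*(1/185120) + (-74*(-696))/(-555 + 135424) = 234293/185120 + 51504/134869 = 41133283097/24966949280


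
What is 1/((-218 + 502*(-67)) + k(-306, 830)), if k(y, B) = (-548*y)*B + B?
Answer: 1/139148018 ≈ 7.1866e-9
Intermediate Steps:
k(y, B) = B - 548*B*y (k(y, B) = -548*B*y + B = B - 548*B*y)
1/((-218 + 502*(-67)) + k(-306, 830)) = 1/((-218 + 502*(-67)) + 830*(1 - 548*(-306))) = 1/((-218 - 33634) + 830*(1 + 167688)) = 1/(-33852 + 830*167689) = 1/(-33852 + 139181870) = 1/139148018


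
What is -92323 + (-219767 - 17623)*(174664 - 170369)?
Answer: -1019682373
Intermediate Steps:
-92323 + (-219767 - 17623)*(174664 - 170369) = -92323 - 237390*4295 = -92323 - 1019590050 = -1019682373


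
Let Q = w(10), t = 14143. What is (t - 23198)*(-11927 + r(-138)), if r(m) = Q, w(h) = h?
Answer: 107908435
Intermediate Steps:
Q = 10
r(m) = 10
(t - 23198)*(-11927 + r(-138)) = (14143 - 23198)*(-11927 + 10) = -9055*(-11917) = 107908435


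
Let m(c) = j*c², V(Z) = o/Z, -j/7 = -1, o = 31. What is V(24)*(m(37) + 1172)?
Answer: 111135/8 ≈ 13892.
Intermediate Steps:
j = 7 (j = -7*(-1) = 7)
V(Z) = 31/Z
m(c) = 7*c²
V(24)*(m(37) + 1172) = (31/24)*(7*37² + 1172) = (31*(1/24))*(7*1369 + 1172) = 31*(9583 + 1172)/24 = (31/24)*10755 = 111135/8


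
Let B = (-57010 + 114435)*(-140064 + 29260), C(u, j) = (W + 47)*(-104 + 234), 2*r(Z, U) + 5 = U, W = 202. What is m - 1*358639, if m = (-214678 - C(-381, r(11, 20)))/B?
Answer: -570497789510313/1590729925 ≈ -3.5864e+5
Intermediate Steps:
r(Z, U) = -5/2 + U/2
C(u, j) = 32370 (C(u, j) = (202 + 47)*(-104 + 234) = 249*130 = 32370)
B = -6362919700 (B = 57425*(-110804) = -6362919700)
m = 61762/1590729925 (m = (-214678 - 1*32370)/(-6362919700) = (-214678 - 32370)*(-1/6362919700) = -247048*(-1/6362919700) = 61762/1590729925 ≈ 3.8826e-5)
m - 1*358639 = 61762/1590729925 - 1*358639 = 61762/1590729925 - 358639 = -570497789510313/1590729925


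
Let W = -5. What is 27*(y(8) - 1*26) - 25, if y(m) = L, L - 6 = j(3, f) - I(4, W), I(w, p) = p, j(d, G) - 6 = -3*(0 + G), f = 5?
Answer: -673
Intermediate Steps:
j(d, G) = 6 - 3*G (j(d, G) = 6 - 3*(0 + G) = 6 - 3*G)
L = 2 (L = 6 + ((6 - 3*5) - 1*(-5)) = 6 + ((6 - 15) + 5) = 6 + (-9 + 5) = 6 - 4 = 2)
y(m) = 2
27*(y(8) - 1*26) - 25 = 27*(2 - 1*26) - 25 = 27*(2 - 26) - 25 = 27*(-24) - 25 = -648 - 25 = -673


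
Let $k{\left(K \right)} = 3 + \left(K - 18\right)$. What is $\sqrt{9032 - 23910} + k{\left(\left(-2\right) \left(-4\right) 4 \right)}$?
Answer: $17 + i \sqrt{14878} \approx 17.0 + 121.98 i$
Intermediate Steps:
$k{\left(K \right)} = -15 + K$ ($k{\left(K \right)} = 3 + \left(K - 18\right) = 3 + \left(-18 + K\right) = -15 + K$)
$\sqrt{9032 - 23910} + k{\left(\left(-2\right) \left(-4\right) 4 \right)} = \sqrt{9032 - 23910} - \left(15 - \left(-2\right) \left(-4\right) 4\right) = \sqrt{9032 - 23910} + \left(-15 + 8 \cdot 4\right) = \sqrt{-14878} + \left(-15 + 32\right) = i \sqrt{14878} + 17 = 17 + i \sqrt{14878}$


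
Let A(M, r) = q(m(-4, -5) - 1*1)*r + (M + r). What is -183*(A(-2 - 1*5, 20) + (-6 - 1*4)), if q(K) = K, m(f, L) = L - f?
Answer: 6771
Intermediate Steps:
A(M, r) = M - r (A(M, r) = ((-5 - 1*(-4)) - 1*1)*r + (M + r) = ((-5 + 4) - 1)*r + (M + r) = (-1 - 1)*r + (M + r) = -2*r + (M + r) = M - r)
-183*(A(-2 - 1*5, 20) + (-6 - 1*4)) = -183*(((-2 - 1*5) - 1*20) + (-6 - 1*4)) = -183*(((-2 - 5) - 20) + (-6 - 4)) = -183*((-7 - 20) - 10) = -183*(-27 - 10) = -183*(-37) = 6771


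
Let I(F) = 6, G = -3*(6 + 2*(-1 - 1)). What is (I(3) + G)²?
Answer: 0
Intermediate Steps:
G = -6 (G = -3*(6 + 2*(-2)) = -3*(6 - 4) = -3*2 = -6)
(I(3) + G)² = (6 - 6)² = 0² = 0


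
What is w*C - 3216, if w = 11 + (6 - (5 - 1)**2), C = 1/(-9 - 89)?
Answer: -315169/98 ≈ -3216.0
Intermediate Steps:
C = -1/98 (C = 1/(-98) = -1/98 ≈ -0.010204)
w = 1 (w = 11 + (6 - 1*4**2) = 11 + (6 - 1*16) = 11 + (6 - 16) = 11 - 10 = 1)
w*C - 3216 = 1*(-1/98) - 3216 = -1/98 - 3216 = -315169/98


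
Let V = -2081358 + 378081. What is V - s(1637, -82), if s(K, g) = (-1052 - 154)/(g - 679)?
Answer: -1296195003/761 ≈ -1.7033e+6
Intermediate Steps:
s(K, g) = -1206/(-679 + g)
V = -1703277
V - s(1637, -82) = -1703277 - (-1206)/(-679 - 82) = -1703277 - (-1206)/(-761) = -1703277 - (-1206)*(-1)/761 = -1703277 - 1*1206/761 = -1703277 - 1206/761 = -1296195003/761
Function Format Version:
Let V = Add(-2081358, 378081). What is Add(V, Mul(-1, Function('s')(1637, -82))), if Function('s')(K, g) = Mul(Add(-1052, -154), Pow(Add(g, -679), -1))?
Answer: Rational(-1296195003, 761) ≈ -1.7033e+6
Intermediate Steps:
Function('s')(K, g) = Mul(-1206, Pow(Add(-679, g), -1))
V = -1703277
Add(V, Mul(-1, Function('s')(1637, -82))) = Add(-1703277, Mul(-1, Mul(-1206, Pow(Add(-679, -82), -1)))) = Add(-1703277, Mul(-1, Mul(-1206, Pow(-761, -1)))) = Add(-1703277, Mul(-1, Mul(-1206, Rational(-1, 761)))) = Add(-1703277, Mul(-1, Rational(1206, 761))) = Add(-1703277, Rational(-1206, 761)) = Rational(-1296195003, 761)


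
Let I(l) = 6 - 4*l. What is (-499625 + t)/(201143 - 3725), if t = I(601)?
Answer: -167341/65806 ≈ -2.5429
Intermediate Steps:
t = -2398 (t = 6 - 4*601 = 6 - 2404 = -2398)
(-499625 + t)/(201143 - 3725) = (-499625 - 2398)/(201143 - 3725) = -502023/197418 = -502023*1/197418 = -167341/65806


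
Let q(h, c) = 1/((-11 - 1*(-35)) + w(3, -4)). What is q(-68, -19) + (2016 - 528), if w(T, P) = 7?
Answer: 46129/31 ≈ 1488.0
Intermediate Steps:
q(h, c) = 1/31 (q(h, c) = 1/((-11 - 1*(-35)) + 7) = 1/((-11 + 35) + 7) = 1/(24 + 7) = 1/31)
q(-68, -19) + (2016 - 528) = 1/31 + (2016 - 528) = 1/31 + 1488 = 46129/31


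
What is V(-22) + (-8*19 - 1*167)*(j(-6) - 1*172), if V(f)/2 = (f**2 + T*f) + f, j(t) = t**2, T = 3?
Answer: 44176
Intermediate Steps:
V(f) = 2*f**2 + 8*f (V(f) = 2*((f**2 + 3*f) + f) = 2*(f**2 + 4*f) = 2*f**2 + 8*f)
V(-22) + (-8*19 - 1*167)*(j(-6) - 1*172) = 2*(-22)*(4 - 22) + (-8*19 - 1*167)*((-6)**2 - 1*172) = 2*(-22)*(-18) + (-152 - 167)*(36 - 172) = 792 - 319*(-136) = 792 + 43384 = 44176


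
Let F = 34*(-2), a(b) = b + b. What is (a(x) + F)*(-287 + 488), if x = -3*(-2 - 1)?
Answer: -10050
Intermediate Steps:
x = 9 (x = -3*(-3) = 9)
a(b) = 2*b
F = -68
(a(x) + F)*(-287 + 488) = (2*9 - 68)*(-287 + 488) = (18 - 68)*201 = -50*201 = -10050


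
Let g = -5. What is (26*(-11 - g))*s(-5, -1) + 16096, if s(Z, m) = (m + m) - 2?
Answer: 16720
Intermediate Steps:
s(Z, m) = -2 + 2*m (s(Z, m) = 2*m - 2 = -2 + 2*m)
(26*(-11 - g))*s(-5, -1) + 16096 = (26*(-11 - 1*(-5)))*(-2 + 2*(-1)) + 16096 = (26*(-11 + 5))*(-2 - 2) + 16096 = (26*(-6))*(-4) + 16096 = -156*(-4) + 16096 = 624 + 16096 = 16720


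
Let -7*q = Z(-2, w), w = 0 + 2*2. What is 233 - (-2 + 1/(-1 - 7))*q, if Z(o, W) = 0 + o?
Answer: 6541/28 ≈ 233.61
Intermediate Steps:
w = 4 (w = 0 + 4 = 4)
Z(o, W) = o
q = 2/7 (q = -⅐*(-2) = 2/7 ≈ 0.28571)
233 - (-2 + 1/(-1 - 7))*q = 233 - (-2 + 1/(-1 - 7))*2/7 = 233 - (-2 + 1/(-8))*2/7 = 233 - (-2 - ⅛)*2/7 = 233 - (-17)*2/(8*7) = 233 - 1*(-17/28) = 233 + 17/28 = 6541/28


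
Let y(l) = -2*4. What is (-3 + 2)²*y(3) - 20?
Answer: -28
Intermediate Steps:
y(l) = -8
(-3 + 2)²*y(3) - 20 = (-3 + 2)²*(-8) - 20 = (-1)²*(-8) - 20 = 1*(-8) - 20 = -8 - 20 = -28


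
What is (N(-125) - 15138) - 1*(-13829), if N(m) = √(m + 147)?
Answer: -1309 + √22 ≈ -1304.3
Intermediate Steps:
N(m) = √(147 + m)
(N(-125) - 15138) - 1*(-13829) = (√(147 - 125) - 15138) - 1*(-13829) = (√22 - 15138) + 13829 = (-15138 + √22) + 13829 = -1309 + √22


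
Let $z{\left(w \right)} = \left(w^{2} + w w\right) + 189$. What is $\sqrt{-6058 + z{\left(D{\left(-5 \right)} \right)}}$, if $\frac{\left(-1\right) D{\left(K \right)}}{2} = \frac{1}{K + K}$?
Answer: $\frac{i \sqrt{146723}}{5} \approx 76.609 i$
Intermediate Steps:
$D{\left(K \right)} = - \frac{1}{K}$ ($D{\left(K \right)} = - \frac{2}{K + K} = - \frac{2}{2 K} = - 2 \frac{1}{2 K} = - \frac{1}{K}$)
$z{\left(w \right)} = 189 + 2 w^{2}$ ($z{\left(w \right)} = \left(w^{2} + w^{2}\right) + 189 = 2 w^{2} + 189 = 189 + 2 w^{2}$)
$\sqrt{-6058 + z{\left(D{\left(-5 \right)} \right)}} = \sqrt{-6058 + \left(189 + 2 \left(- \frac{1}{-5}\right)^{2}\right)} = \sqrt{-6058 + \left(189 + 2 \left(\left(-1\right) \left(- \frac{1}{5}\right)\right)^{2}\right)} = \sqrt{-6058 + \left(189 + \frac{2}{25}\right)} = \sqrt{-6058 + \frac{4727}{25}} = \sqrt{- \frac{146723}{25}} = \frac{i \sqrt{146723}}{5}$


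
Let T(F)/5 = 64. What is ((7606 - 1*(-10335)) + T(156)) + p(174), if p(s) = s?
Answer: 18435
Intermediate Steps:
T(F) = 320 (T(F) = 5*64 = 320)
((7606 - 1*(-10335)) + T(156)) + p(174) = ((7606 - 1*(-10335)) + 320) + 174 = ((7606 + 10335) + 320) + 174 = (17941 + 320) + 174 = 18261 + 174 = 18435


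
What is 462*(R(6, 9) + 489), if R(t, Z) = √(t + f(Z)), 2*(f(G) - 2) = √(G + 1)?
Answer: 225918 + 231*√(32 + 2*√10) ≈ 2.2735e+5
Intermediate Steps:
f(G) = 2 + √(1 + G)/2 (f(G) = 2 + √(G + 1)/2 = 2 + √(1 + G)/2)
R(t, Z) = √(2 + t + √(1 + Z)/2) (R(t, Z) = √(t + (2 + √(1 + Z)/2)) = √(2 + t + √(1 + Z)/2))
462*(R(6, 9) + 489) = 462*(√(8 + 2*√(1 + 9) + 4*6)/2 + 489) = 462*(√(8 + 2*√10 + 24)/2 + 489) = 462*(√(32 + 2*√10)/2 + 489) = 462*(489 + √(32 + 2*√10)/2) = 225918 + 231*√(32 + 2*√10)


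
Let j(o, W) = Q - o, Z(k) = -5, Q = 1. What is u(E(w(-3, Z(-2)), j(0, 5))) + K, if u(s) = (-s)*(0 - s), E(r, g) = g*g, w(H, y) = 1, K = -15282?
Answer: -15281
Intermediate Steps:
j(o, W) = 1 - o
E(r, g) = g²
u(s) = s² (u(s) = (-s)*(-s) = s²)
u(E(w(-3, Z(-2)), j(0, 5))) + K = ((1 - 1*0)²)² - 15282 = ((1 + 0)²)² - 15282 = (1²)² - 15282 = 1² - 15282 = 1 - 15282 = -15281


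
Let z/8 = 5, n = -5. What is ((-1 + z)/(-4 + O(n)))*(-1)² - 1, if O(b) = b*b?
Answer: 6/7 ≈ 0.85714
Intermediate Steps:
O(b) = b²
z = 40 (z = 8*5 = 40)
((-1 + z)/(-4 + O(n)))*(-1)² - 1 = ((-1 + 40)/(-4 + (-5)²))*(-1)² - 1 = (39/(-4 + 25))*1 - 1 = (39/21)*1 - 1 = (39*(1/21))*1 - 1 = (13/7)*1 - 1 = 13/7 - 1 = 6/7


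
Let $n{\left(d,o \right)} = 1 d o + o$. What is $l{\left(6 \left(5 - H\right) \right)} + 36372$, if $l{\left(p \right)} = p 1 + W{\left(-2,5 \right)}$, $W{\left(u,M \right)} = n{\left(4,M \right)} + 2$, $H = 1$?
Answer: $36423$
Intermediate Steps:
$n{\left(d,o \right)} = o + d o$ ($n{\left(d,o \right)} = d o + o = o + d o$)
$W{\left(u,M \right)} = 2 + 5 M$ ($W{\left(u,M \right)} = M \left(1 + 4\right) + 2 = M 5 + 2 = 5 M + 2 = 2 + 5 M$)
$l{\left(p \right)} = 27 + p$ ($l{\left(p \right)} = p 1 + \left(2 + 5 \cdot 5\right) = p + \left(2 + 25\right) = p + 27 = 27 + p$)
$l{\left(6 \left(5 - H\right) \right)} + 36372 = \left(27 + 6 \left(5 - 1\right)\right) + 36372 = \left(27 + 6 \cdot 4\right) + 36372 = \left(27 + 24\right) + 36372 = 51 + 36372 = 36423$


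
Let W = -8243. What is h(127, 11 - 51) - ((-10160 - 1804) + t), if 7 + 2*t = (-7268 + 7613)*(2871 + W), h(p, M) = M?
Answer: 1877195/2 ≈ 9.3860e+5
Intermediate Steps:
t = -1853347/2 (t = -7/2 + ((-7268 + 7613)*(2871 - 8243))/2 = -7/2 + (345*(-5372))/2 = -7/2 + (½)*(-1853340) = -7/2 - 926670 = -1853347/2 ≈ -9.2667e+5)
h(127, 11 - 51) - ((-10160 - 1804) + t) = (11 - 51) - ((-10160 - 1804) - 1853347/2) = -40 - (-11964 - 1853347/2) = -40 - 1*(-1877275/2) = -40 + 1877275/2 = 1877195/2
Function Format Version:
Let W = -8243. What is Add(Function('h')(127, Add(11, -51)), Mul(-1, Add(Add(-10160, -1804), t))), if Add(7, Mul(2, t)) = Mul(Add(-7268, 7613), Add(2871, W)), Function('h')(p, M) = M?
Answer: Rational(1877195, 2) ≈ 9.3860e+5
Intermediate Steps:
t = Rational(-1853347, 2) (t = Add(Rational(-7, 2), Mul(Rational(1, 2), Mul(Add(-7268, 7613), Add(2871, -8243)))) = Add(Rational(-7, 2), Mul(Rational(1, 2), Mul(345, -5372))) = Add(Rational(-7, 2), Mul(Rational(1, 2), -1853340)) = Add(Rational(-7, 2), -926670) = Rational(-1853347, 2) ≈ -9.2667e+5)
Add(Function('h')(127, Add(11, -51)), Mul(-1, Add(Add(-10160, -1804), t))) = Add(Add(11, -51), Mul(-1, Add(Add(-10160, -1804), Rational(-1853347, 2)))) = Add(-40, Mul(-1, Add(-11964, Rational(-1853347, 2)))) = Add(-40, Mul(-1, Rational(-1877275, 2))) = Add(-40, Rational(1877275, 2)) = Rational(1877195, 2)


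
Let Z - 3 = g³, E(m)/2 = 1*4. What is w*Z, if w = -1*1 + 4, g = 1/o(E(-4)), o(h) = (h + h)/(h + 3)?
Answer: 40857/4096 ≈ 9.9749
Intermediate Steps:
E(m) = 8 (E(m) = 2*(1*4) = 2*4 = 8)
o(h) = 2*h/(3 + h) (o(h) = (2*h)/(3 + h) = 2*h/(3 + h))
g = 11/16 (g = 1/(2*8/(3 + 8)) = 1/(2*8/11) = 1/(2*8*(1/11)) = 1/(16/11) = 11/16 ≈ 0.68750)
Z = 13619/4096 (Z = 3 + (11/16)³ = 3 + 1331/4096 = 13619/4096 ≈ 3.3250)
w = 3 (w = -1 + 4 = 3)
w*Z = 3*(13619/4096) = 40857/4096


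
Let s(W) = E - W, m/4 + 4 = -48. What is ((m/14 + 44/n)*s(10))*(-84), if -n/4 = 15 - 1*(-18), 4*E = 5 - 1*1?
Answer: -11484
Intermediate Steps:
E = 1 (E = (5 - 1*1)/4 = (5 - 1)/4 = (¼)*4 = 1)
m = -208 (m = -16 + 4*(-48) = -16 - 192 = -208)
n = -132 (n = -4*(15 - 1*(-18)) = -4*(15 + 18) = -4*33 = -132)
s(W) = 1 - W
((m/14 + 44/n)*s(10))*(-84) = ((-208/14 + 44/(-132))*(1 - 1*10))*(-84) = ((-208*1/14 + 44*(-1/132))*(1 - 10))*(-84) = ((-104/7 - ⅓)*(-9))*(-84) = -319/21*(-9)*(-84) = (957/7)*(-84) = -11484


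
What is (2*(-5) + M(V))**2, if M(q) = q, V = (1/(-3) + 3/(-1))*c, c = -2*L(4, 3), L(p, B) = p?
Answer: 2500/9 ≈ 277.78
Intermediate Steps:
c = -8 (c = -2*4 = -8)
V = 80/3 (V = (1/(-3) + 3/(-1))*(-8) = (1*(-1/3) + 3*(-1))*(-8) = (-1/3 - 3)*(-8) = -10/3*(-8) = 80/3 ≈ 26.667)
(2*(-5) + M(V))**2 = (2*(-5) + 80/3)**2 = (-10 + 80/3)**2 = (50/3)**2 = 2500/9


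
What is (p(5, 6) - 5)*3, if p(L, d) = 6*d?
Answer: 93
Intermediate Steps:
(p(5, 6) - 5)*3 = (6*6 - 5)*3 = (36 - 5)*3 = 31*3 = 93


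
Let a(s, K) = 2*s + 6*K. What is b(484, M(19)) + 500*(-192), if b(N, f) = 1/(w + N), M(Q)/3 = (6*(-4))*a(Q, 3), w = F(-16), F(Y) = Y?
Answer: -44927999/468 ≈ -96000.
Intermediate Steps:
w = -16
M(Q) = -1296 - 144*Q (M(Q) = 3*((6*(-4))*(2*Q + 6*3)) = 3*(-24*(2*Q + 18)) = 3*(-24*(18 + 2*Q)) = 3*(-432 - 48*Q) = -1296 - 144*Q)
b(N, f) = 1/(-16 + N)
b(484, M(19)) + 500*(-192) = 1/(-16 + 484) + 500*(-192) = 1/468 - 96000 = -44927999/468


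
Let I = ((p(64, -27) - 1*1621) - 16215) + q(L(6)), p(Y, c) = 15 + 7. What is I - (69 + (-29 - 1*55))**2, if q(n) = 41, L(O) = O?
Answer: -17998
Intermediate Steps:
p(Y, c) = 22
I = -17773 (I = ((22 - 1*1621) - 16215) + 41 = ((22 - 1621) - 16215) + 41 = (-1599 - 16215) + 41 = -17814 + 41 = -17773)
I - (69 + (-29 - 1*55))**2 = -17773 - (69 + (-29 - 1*55))**2 = -17773 - (69 + (-29 - 55))**2 = -17773 - (69 - 84)**2 = -17773 - 1*(-15)**2 = -17773 - 1*225 = -17773 - 225 = -17998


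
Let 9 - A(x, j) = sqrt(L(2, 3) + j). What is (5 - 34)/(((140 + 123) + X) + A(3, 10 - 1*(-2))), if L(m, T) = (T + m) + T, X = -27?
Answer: -1421/12001 - 58*sqrt(5)/60005 ≈ -0.12057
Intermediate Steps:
L(m, T) = m + 2*T
A(x, j) = 9 - sqrt(8 + j) (A(x, j) = 9 - sqrt((2 + 2*3) + j) = 9 - sqrt((2 + 6) + j) = 9 - sqrt(8 + j))
(5 - 34)/(((140 + 123) + X) + A(3, 10 - 1*(-2))) = (5 - 34)/(((140 + 123) - 27) + (9 - sqrt(8 + (10 - 1*(-2))))) = -29/((263 - 27) + (9 - sqrt(8 + (10 + 2)))) = -29/(236 + (9 - sqrt(8 + 12))) = -29/(236 + (9 - sqrt(20))) = -29/(236 + (9 - 2*sqrt(5))) = -29/(245 - 2*sqrt(5))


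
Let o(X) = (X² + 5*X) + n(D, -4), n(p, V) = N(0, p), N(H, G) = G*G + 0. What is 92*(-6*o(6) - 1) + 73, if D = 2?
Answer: -38659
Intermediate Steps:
N(H, G) = G² (N(H, G) = G² + 0 = G²)
n(p, V) = p²
o(X) = 4 + X² + 5*X (o(X) = (X² + 5*X) + 2² = (X² + 5*X) + 4 = 4 + X² + 5*X)
92*(-6*o(6) - 1) + 73 = 92*(-6*(4 + 6² + 5*6) - 1) + 73 = 92*(-6*(4 + 36 + 30) - 1) + 73 = 92*(-6*70 - 1) + 73 = 92*(-420 - 1) + 73 = 92*(-421) + 73 = -38732 + 73 = -38659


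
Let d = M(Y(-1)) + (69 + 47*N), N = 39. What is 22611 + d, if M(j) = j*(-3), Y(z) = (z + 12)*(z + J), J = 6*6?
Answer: 23358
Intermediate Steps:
J = 36
Y(z) = (12 + z)*(36 + z) (Y(z) = (z + 12)*(z + 36) = (12 + z)*(36 + z))
M(j) = -3*j
d = 747 (d = -3*(432 + (-1)² + 48*(-1)) + (69 + 47*39) = -3*(432 + 1 - 48) + (69 + 1833) = -3*385 + 1902 = -1155 + 1902 = 747)
22611 + d = 22611 + 747 = 23358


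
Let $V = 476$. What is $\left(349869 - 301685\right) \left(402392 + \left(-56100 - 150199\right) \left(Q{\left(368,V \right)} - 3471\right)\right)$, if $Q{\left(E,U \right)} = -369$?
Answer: $38190183157568$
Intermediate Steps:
$\left(349869 - 301685\right) \left(402392 + \left(-56100 - 150199\right) \left(Q{\left(368,V \right)} - 3471\right)\right) = \left(349869 - 301685\right) \left(402392 + \left(-56100 - 150199\right) \left(-369 - 3471\right)\right) = 48184 \left(402392 - -792188160\right) = 48184 \left(402392 + 792188160\right) = 48184 \cdot 792590552 = 38190183157568$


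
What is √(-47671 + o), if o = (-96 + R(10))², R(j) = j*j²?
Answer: 21*√1745 ≈ 877.24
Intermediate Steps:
R(j) = j³
o = 817216 (o = (-96 + 10³)² = (-96 + 1000)² = 904² = 817216)
√(-47671 + o) = √(-47671 + 817216) = √769545 = 21*√1745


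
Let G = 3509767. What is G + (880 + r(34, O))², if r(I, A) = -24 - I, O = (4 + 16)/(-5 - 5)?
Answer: 4185451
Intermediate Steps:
O = -2 (O = 20/(-10) = 20*(-⅒) = -2)
G + (880 + r(34, O))² = 3509767 + (880 + (-24 - 1*34))² = 3509767 + (880 + (-24 - 34))² = 3509767 + (880 - 58)² = 3509767 + 822² = 3509767 + 675684 = 4185451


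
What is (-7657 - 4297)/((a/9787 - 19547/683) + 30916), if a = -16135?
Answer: -39953382017/103228162271 ≈ -0.38704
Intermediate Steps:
(-7657 - 4297)/((a/9787 - 19547/683) + 30916) = (-7657 - 4297)/((-16135/9787 - 19547/683) + 30916) = -11954/((-16135*1/9787 - 19547*1/683) + 30916) = -11954/((-16135/9787 - 19547/683) + 30916) = -11954/(-202326694/6684521 + 30916) = -11954/206456324542/6684521 = -11954*6684521/206456324542 = -39953382017/103228162271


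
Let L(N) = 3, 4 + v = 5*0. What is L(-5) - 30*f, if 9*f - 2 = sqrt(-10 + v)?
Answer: -11/3 - 10*I*sqrt(14)/3 ≈ -3.6667 - 12.472*I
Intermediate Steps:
v = -4 (v = -4 + 5*0 = -4 + 0 = -4)
f = 2/9 + I*sqrt(14)/9 (f = 2/9 + sqrt(-10 - 4)/9 = 2/9 + sqrt(-14)/9 = 2/9 + (I*sqrt(14))/9 = 2/9 + I*sqrt(14)/9 ≈ 0.22222 + 0.41574*I)
L(-5) - 30*f = 3 - 30*(2/9 + I*sqrt(14)/9) = 3 + (-20/3 - 10*I*sqrt(14)/3) = -11/3 - 10*I*sqrt(14)/3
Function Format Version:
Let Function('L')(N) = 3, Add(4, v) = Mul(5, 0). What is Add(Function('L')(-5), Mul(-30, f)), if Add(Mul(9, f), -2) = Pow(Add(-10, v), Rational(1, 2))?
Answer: Add(Rational(-11, 3), Mul(Rational(-10, 3), I, Pow(14, Rational(1, 2)))) ≈ Add(-3.6667, Mul(-12.472, I))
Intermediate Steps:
v = -4 (v = Add(-4, Mul(5, 0)) = Add(-4, 0) = -4)
f = Add(Rational(2, 9), Mul(Rational(1, 9), I, Pow(14, Rational(1, 2)))) (f = Add(Rational(2, 9), Mul(Rational(1, 9), Pow(Add(-10, -4), Rational(1, 2)))) = Add(Rational(2, 9), Mul(Rational(1, 9), Pow(-14, Rational(1, 2)))) = Add(Rational(2, 9), Mul(Rational(1, 9), Mul(I, Pow(14, Rational(1, 2))))) = Add(Rational(2, 9), Mul(Rational(1, 9), I, Pow(14, Rational(1, 2)))) ≈ Add(0.22222, Mul(0.41574, I)))
Add(Function('L')(-5), Mul(-30, f)) = Add(3, Mul(-30, Add(Rational(2, 9), Mul(Rational(1, 9), I, Pow(14, Rational(1, 2)))))) = Add(3, Add(Rational(-20, 3), Mul(Rational(-10, 3), I, Pow(14, Rational(1, 2))))) = Add(Rational(-11, 3), Mul(Rational(-10, 3), I, Pow(14, Rational(1, 2))))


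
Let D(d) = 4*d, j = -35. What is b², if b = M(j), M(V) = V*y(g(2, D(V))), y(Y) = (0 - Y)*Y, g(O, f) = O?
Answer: 19600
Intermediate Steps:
y(Y) = -Y² (y(Y) = (-Y)*Y = -Y²)
M(V) = -4*V (M(V) = V*(-1*2²) = V*(-1*4) = V*(-4) = -4*V)
b = 140 (b = -4*(-35) = 140)
b² = 140² = 19600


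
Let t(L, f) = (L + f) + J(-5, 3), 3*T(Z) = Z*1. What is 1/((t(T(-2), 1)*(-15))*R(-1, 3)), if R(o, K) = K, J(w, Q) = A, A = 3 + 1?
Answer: -1/195 ≈ -0.0051282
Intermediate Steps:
A = 4
J(w, Q) = 4
T(Z) = Z/3 (T(Z) = (Z*1)/3 = Z/3)
t(L, f) = 4 + L + f (t(L, f) = (L + f) + 4 = 4 + L + f)
1/((t(T(-2), 1)*(-15))*R(-1, 3)) = 1/(((4 + (⅓)*(-2) + 1)*(-15))*3) = 1/(((4 - ⅔ + 1)*(-15))*3) = 1/(((13/3)*(-15))*3) = 1/(-65*3) = 1/(-195) = -1/195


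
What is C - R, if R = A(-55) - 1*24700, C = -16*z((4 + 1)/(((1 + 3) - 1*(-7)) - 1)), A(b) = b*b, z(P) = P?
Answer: 21667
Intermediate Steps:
A(b) = b**2
C = -8 (C = -16*(4 + 1)/(((1 + 3) - 1*(-7)) - 1) = -80/((4 + 7) - 1) = -80/(11 - 1) = -80/10 = -16*1/2 = -8)
R = -21675 (R = (-55)**2 - 1*24700 = 3025 - 24700 = -21675)
C - R = -8 - 1*(-21675) = -8 + 21675 = 21667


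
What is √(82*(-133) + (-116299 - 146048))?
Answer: I*√273253 ≈ 522.74*I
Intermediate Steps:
√(82*(-133) + (-116299 - 146048)) = √(-10906 - 262347) = √(-273253) = I*√273253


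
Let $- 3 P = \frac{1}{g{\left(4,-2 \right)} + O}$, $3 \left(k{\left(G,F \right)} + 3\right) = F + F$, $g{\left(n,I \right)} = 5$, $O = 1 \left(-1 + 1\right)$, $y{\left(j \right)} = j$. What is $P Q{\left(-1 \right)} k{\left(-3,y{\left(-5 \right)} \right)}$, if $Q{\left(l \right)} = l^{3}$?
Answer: $- \frac{19}{45} \approx -0.42222$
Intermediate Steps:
$O = 0$ ($O = 1 \cdot 0 = 0$)
$k{\left(G,F \right)} = -3 + \frac{2 F}{3}$ ($k{\left(G,F \right)} = -3 + \frac{F + F}{3} = -3 + \frac{2 F}{3}$)
$P = - \frac{1}{15}$ ($P = - \frac{1}{3 \left(5 + 0\right)} = - \frac{1}{3 \cdot 5} = \left(- \frac{1}{3}\right) \frac{1}{5} = - \frac{1}{15} \approx -0.066667$)
$P Q{\left(-1 \right)} k{\left(-3,y{\left(-5 \right)} \right)} = - \frac{\left(-1\right)^{3}}{15} \left(-3 + \frac{2}{3} \left(-5\right)\right) = \left(- \frac{1}{15}\right) \left(-1\right) \left(-3 - \frac{10}{3}\right) = \frac{1}{15} \left(- \frac{19}{3}\right) = - \frac{19}{45}$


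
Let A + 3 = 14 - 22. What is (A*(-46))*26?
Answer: 13156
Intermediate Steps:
A = -11 (A = -3 + (14 - 22) = -3 - 8 = -11)
(A*(-46))*26 = -11*(-46)*26 = 506*26 = 13156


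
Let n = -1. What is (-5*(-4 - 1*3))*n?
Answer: -35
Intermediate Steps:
(-5*(-4 - 1*3))*n = -5*(-4 - 1*3)*(-1) = -5*(-4 - 3)*(-1) = -5*(-7)*(-1) = 35*(-1) = -35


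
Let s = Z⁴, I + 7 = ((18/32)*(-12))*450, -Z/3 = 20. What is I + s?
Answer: 25913911/2 ≈ 1.2957e+7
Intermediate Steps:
Z = -60 (Z = -3*20 = -60)
I = -6089/2 (I = -7 + ((18/32)*(-12))*450 = -7 + ((18*(1/32))*(-12))*450 = -7 + ((9/16)*(-12))*450 = -7 - 27/4*450 = -7 - 6075/2 = -6089/2 ≈ -3044.5)
s = 12960000 (s = (-60)⁴ = 12960000)
I + s = -6089/2 + 12960000 = 25913911/2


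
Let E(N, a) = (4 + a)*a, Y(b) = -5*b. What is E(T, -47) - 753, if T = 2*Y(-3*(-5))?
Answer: 1268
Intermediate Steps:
T = -150 (T = 2*(-(-15)*(-5)) = 2*(-5*15) = 2*(-75) = -150)
E(N, a) = a*(4 + a)
E(T, -47) - 753 = -47*(4 - 47) - 753 = -47*(-43) - 753 = 2021 - 753 = 1268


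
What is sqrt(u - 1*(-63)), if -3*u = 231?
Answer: I*sqrt(14) ≈ 3.7417*I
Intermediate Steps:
u = -77 (u = -1/3*231 = -77)
sqrt(u - 1*(-63)) = sqrt(-77 - 1*(-63)) = sqrt(-77 + 63) = sqrt(-14) = I*sqrt(14)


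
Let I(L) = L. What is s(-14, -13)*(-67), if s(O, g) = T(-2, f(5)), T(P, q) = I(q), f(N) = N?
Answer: -335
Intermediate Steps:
T(P, q) = q
s(O, g) = 5
s(-14, -13)*(-67) = 5*(-67) = -335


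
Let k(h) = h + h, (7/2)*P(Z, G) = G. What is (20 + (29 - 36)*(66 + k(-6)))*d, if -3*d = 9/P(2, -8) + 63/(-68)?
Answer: -78939/136 ≈ -580.43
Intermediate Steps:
P(Z, G) = 2*G/7
d = 441/272 (d = -(9/(((2/7)*(-8))) + 63/(-68))/3 = -(9/(-16/7) + 63*(-1/68))/3 = -(9*(-7/16) - 63/68)/3 = -(-63/16 - 63/68)/3 = -⅓*(-1323/272) = 441/272 ≈ 1.6213)
k(h) = 2*h
(20 + (29 - 36)*(66 + k(-6)))*d = (20 + (29 - 36)*(66 + 2*(-6)))*(441/272) = (20 - 7*(66 - 12))*(441/272) = (20 - 7*54)*(441/272) = (20 - 378)*(441/272) = -358*441/272 = -78939/136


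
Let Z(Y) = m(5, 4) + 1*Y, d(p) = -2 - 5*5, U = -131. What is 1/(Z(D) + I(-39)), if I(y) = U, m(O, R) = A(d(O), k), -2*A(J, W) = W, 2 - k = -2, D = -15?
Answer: -1/148 ≈ -0.0067568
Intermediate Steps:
d(p) = -27 (d(p) = -2 - 25 = -27)
k = 4 (k = 2 - 1*(-2) = 2 + 2 = 4)
A(J, W) = -W/2
m(O, R) = -2 (m(O, R) = -½*4 = -2)
I(y) = -131
Z(Y) = -2 + Y (Z(Y) = -2 + 1*Y = -2 + Y)
1/(Z(D) + I(-39)) = 1/((-2 - 15) - 131) = 1/(-17 - 131) = 1/(-148) = -1/148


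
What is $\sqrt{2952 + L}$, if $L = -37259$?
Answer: $13 i \sqrt{203} \approx 185.22 i$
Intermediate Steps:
$\sqrt{2952 + L} = \sqrt{2952 - 37259} = \sqrt{-34307} = 13 i \sqrt{203}$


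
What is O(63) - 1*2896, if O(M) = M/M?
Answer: -2895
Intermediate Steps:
O(M) = 1
O(63) - 1*2896 = 1 - 1*2896 = 1 - 2896 = -2895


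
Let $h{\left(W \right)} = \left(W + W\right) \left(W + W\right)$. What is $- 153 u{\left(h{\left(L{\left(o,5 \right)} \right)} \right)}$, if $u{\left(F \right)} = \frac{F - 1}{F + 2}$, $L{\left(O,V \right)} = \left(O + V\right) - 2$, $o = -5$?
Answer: $- \frac{255}{2} \approx -127.5$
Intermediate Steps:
$L{\left(O,V \right)} = -2 + O + V$
$h{\left(W \right)} = 4 W^{2}$ ($h{\left(W \right)} = 2 W 2 W = 4 W^{2}$)
$u{\left(F \right)} = \frac{-1 + F}{2 + F}$
$- 153 u{\left(h{\left(L{\left(o,5 \right)} \right)} \right)} = - 153 \frac{-1 + 4 \left(-2 - 5 + 5\right)^{2}}{2 + 4 \left(-2 - 5 + 5\right)^{2}} = - 153 \frac{-1 + 4 \left(-2\right)^{2}}{2 + 4 \left(-2\right)^{2}} = - 153 \frac{-1 + 4 \cdot 4}{2 + 4 \cdot 4} = - 153 \frac{-1 + 16}{2 + 16} = - 153 \cdot \frac{1}{18} \cdot 15 = \left(-153\right) \frac{5}{6} = - \frac{255}{2}$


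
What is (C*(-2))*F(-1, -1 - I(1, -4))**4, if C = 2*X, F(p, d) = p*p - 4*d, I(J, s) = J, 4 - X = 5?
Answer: 26244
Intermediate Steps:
X = -1 (X = 4 - 1*5 = 4 - 5 = -1)
F(p, d) = p**2 - 4*d
C = -2 (C = 2*(-1) = -2)
(C*(-2))*F(-1, -1 - I(1, -4))**4 = (-2*(-2))*((-1)**2 - 4*(-1 - 1*1))**4 = 4*(1 - 4*(-1 - 1))**4 = 4*(1 - 4*(-2))**4 = 4*(1 + 8)**4 = 4*9**4 = 4*6561 = 26244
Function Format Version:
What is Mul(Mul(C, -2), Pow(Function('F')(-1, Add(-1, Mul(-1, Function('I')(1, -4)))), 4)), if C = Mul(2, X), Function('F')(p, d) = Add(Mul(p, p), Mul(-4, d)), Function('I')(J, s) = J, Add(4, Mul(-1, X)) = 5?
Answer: 26244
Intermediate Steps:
X = -1 (X = Add(4, Mul(-1, 5)) = Add(4, -5) = -1)
Function('F')(p, d) = Add(Pow(p, 2), Mul(-4, d))
C = -2 (C = Mul(2, -1) = -2)
Mul(Mul(C, -2), Pow(Function('F')(-1, Add(-1, Mul(-1, Function('I')(1, -4)))), 4)) = Mul(Mul(-2, -2), Pow(Add(Pow(-1, 2), Mul(-4, Add(-1, Mul(-1, 1)))), 4)) = Mul(4, Pow(Add(1, Mul(-4, Add(-1, -1))), 4)) = Mul(4, Pow(Add(1, Mul(-4, -2)), 4)) = Mul(4, Pow(Add(1, 8), 4)) = Mul(4, Pow(9, 4)) = Mul(4, 6561) = 26244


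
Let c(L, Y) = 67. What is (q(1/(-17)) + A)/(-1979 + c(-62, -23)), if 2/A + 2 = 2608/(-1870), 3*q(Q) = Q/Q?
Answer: 203/1517172 ≈ 0.00013380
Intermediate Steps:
q(Q) = ⅓ (q(Q) = (Q/Q)/3 = (⅓)*1 = ⅓)
A = -935/1587 (A = 2/(-2 + 2608/(-1870)) = 2/(-2 + 2608*(-1/1870)) = 2/(-2 - 1304/935) = 2/(-3174/935) = 2*(-935/3174) = -935/1587 ≈ -0.58916)
(q(1/(-17)) + A)/(-1979 + c(-62, -23)) = (⅓ - 935/1587)/(-1979 + 67) = -406/1587/(-1912) = -406/1587*(-1/1912) = 203/1517172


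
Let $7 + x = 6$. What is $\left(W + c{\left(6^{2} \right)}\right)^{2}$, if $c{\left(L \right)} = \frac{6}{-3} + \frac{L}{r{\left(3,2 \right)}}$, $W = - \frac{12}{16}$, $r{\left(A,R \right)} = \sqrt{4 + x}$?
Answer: $\frac{7033}{16} - 66 \sqrt{3} \approx 325.25$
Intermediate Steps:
$x = -1$ ($x = -7 + 6 = -1$)
$r{\left(A,R \right)} = \sqrt{3}$ ($r{\left(A,R \right)} = \sqrt{4 - 1} = \sqrt{3}$)
$W = - \frac{3}{4}$ ($W = \left(-12\right) \frac{1}{16} = - \frac{3}{4} \approx -0.75$)
$c{\left(L \right)} = -2 + \frac{L \sqrt{3}}{3}$ ($c{\left(L \right)} = \frac{6}{-3} + \frac{L}{\sqrt{3}} = 6 \left(- \frac{1}{3}\right) + L \frac{\sqrt{3}}{3} = -2 + \frac{L \sqrt{3}}{3}$)
$\left(W + c{\left(6^{2} \right)}\right)^{2} = \left(- \frac{3}{4} - \left(2 - \frac{6^{2} \sqrt{3}}{3}\right)\right)^{2} = \left(- \frac{3}{4} - \left(2 - 12 \sqrt{3}\right)\right)^{2} = \left(- \frac{11}{4} + 12 \sqrt{3}\right)^{2}$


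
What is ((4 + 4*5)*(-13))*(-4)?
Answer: 1248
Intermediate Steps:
((4 + 4*5)*(-13))*(-4) = ((4 + 20)*(-13))*(-4) = (24*(-13))*(-4) = -312*(-4) = 1248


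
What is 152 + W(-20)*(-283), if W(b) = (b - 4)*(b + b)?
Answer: -271528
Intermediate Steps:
W(b) = 2*b*(-4 + b) (W(b) = (-4 + b)*(2*b) = 2*b*(-4 + b))
152 + W(-20)*(-283) = 152 + (2*(-20)*(-4 - 20))*(-283) = 152 + (2*(-20)*(-24))*(-283) = 152 + 960*(-283) = 152 - 271680 = -271528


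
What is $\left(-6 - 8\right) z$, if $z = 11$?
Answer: $-154$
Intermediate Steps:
$\left(-6 - 8\right) z = \left(-6 - 8\right) 11 = \left(-14\right) 11 = -154$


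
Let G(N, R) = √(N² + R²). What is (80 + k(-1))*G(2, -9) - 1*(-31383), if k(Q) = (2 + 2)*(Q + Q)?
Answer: 31383 + 72*√85 ≈ 32047.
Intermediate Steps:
k(Q) = 8*Q (k(Q) = 4*(2*Q) = 8*Q)
(80 + k(-1))*G(2, -9) - 1*(-31383) = (80 + 8*(-1))*√(2² + (-9)²) - 1*(-31383) = (80 - 8)*√(4 + 81) + 31383 = 72*√85 + 31383 = 31383 + 72*√85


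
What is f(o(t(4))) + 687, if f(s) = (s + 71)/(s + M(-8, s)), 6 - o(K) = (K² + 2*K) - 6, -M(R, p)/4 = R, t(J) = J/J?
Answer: 28247/41 ≈ 688.95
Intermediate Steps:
t(J) = 1
M(R, p) = -4*R
o(K) = 12 - K² - 2*K (o(K) = 6 - ((K² + 2*K) - 6) = 6 - (-6 + K² + 2*K) = 6 + (6 - K² - 2*K) = 12 - K² - 2*K)
f(s) = (71 + s)/(32 + s) (f(s) = (s + 71)/(s - 4*(-8)) = (71 + s)/(s + 32) = (71 + s)/(32 + s))
f(o(t(4))) + 687 = (71 + (12 - 1*1² - 2*1))/(32 + (12 - 1*1² - 2*1)) + 687 = (71 + (12 - 1*1 - 2))/(32 + (12 - 1*1 - 2)) + 687 = (71 + (12 - 1 - 2))/(32 + (12 - 1 - 2)) + 687 = (71 + 9)/(32 + 9) + 687 = 80/41 + 687 = 28247/41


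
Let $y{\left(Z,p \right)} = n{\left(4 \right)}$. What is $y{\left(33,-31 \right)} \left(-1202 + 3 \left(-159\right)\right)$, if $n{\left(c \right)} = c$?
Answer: $-6716$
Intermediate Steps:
$y{\left(Z,p \right)} = 4$
$y{\left(33,-31 \right)} \left(-1202 + 3 \left(-159\right)\right) = 4 \left(-1202 + 3 \left(-159\right)\right) = 4 \left(-1202 - 477\right) = 4 \left(-1679\right) = -6716$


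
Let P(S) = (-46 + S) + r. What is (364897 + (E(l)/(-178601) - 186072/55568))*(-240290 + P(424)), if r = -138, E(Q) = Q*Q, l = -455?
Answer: -54331951911556146325/620281273 ≈ -8.7592e+10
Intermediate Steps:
E(Q) = Q**2
P(S) = -184 + S (P(S) = (-46 + S) - 138 = -184 + S)
(364897 + (E(l)/(-178601) - 186072/55568))*(-240290 + P(424)) = (364897 + ((-455)**2/(-178601) - 186072/55568))*(-240290 + (-184 + 424)) = (364897 + (207025*(-1/178601) - 186072*1/55568))*(-240290 + 240) = (364897 + (-207025/178601 - 23259/6946))*(-240050) = (364897 - 5592076309/1240562546)*(-240050) = (452671959271453/1240562546)*(-240050) = -54331951911556146325/620281273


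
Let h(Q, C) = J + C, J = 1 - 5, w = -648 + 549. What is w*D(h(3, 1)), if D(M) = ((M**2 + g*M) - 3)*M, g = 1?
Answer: 891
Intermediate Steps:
w = -99
J = -4
h(Q, C) = -4 + C
D(M) = M*(-3 + M + M**2) (D(M) = ((M**2 + 1*M) - 3)*M = ((M**2 + M) - 3)*M = ((M + M**2) - 3)*M = (-3 + M + M**2)*M = M*(-3 + M + M**2))
w*D(h(3, 1)) = -99*(-4 + 1)*(-3 + (-4 + 1) + (-4 + 1)**2) = -(-297)*(-3 - 3 + (-3)**2) = -(-297)*(-3 - 3 + 9) = -(-297)*3 = -99*(-9) = 891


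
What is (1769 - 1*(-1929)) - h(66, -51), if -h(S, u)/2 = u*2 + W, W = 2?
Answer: 3498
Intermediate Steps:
h(S, u) = -4 - 4*u (h(S, u) = -2*(u*2 + 2) = -2*(2*u + 2) = -2*(2 + 2*u) = -4 - 4*u)
(1769 - 1*(-1929)) - h(66, -51) = (1769 - 1*(-1929)) - (-4 - 4*(-51)) = (1769 + 1929) - (-4 + 204) = 3698 - 1*200 = 3698 - 200 = 3498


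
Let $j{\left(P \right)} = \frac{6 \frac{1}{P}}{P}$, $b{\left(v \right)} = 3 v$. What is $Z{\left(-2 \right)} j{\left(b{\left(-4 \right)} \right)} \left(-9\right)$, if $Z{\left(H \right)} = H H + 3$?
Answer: $- \frac{21}{8} \approx -2.625$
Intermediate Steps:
$Z{\left(H \right)} = 3 + H^{2}$ ($Z{\left(H \right)} = H^{2} + 3 = 3 + H^{2}$)
$j{\left(P \right)} = \frac{6}{P^{2}}$
$Z{\left(-2 \right)} j{\left(b{\left(-4 \right)} \right)} \left(-9\right) = \left(3 + \left(-2\right)^{2}\right) \frac{6}{144} \left(-9\right) = \left(3 + 4\right) \frac{6}{144} \left(-9\right) = 7 \cdot 6 \cdot \frac{1}{144} \left(-9\right) = 7 \cdot \frac{1}{24} \left(-9\right) = \frac{7}{24} \left(-9\right) = - \frac{21}{8}$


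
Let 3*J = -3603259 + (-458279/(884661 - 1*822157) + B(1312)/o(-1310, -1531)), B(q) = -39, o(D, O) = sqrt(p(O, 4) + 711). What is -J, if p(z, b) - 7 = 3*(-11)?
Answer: 225218558815/187512 + 13*sqrt(685)/685 ≈ 1.2011e+6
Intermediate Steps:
p(z, b) = -26 (p(z, b) = 7 + 3*(-11) = 7 - 33 = -26)
o(D, O) = sqrt(685) (o(D, O) = sqrt(-26 + 711) = sqrt(685))
J = -225218558815/187512 - 13*sqrt(685)/685 (J = (-3603259 + (-458279/(884661 - 1*822157) - 39*sqrt(685)/685))/3 = (-3603259 + (-458279/(884661 - 822157) - 39*sqrt(685)/685))/3 = (-3603259 + (-458279/62504 - 39*sqrt(685)/685))/3 = (-225218558815/62504 - 39*sqrt(685)/685)/3 = -225218558815/187512 - 13*sqrt(685)/685 ≈ -1.2011e+6)
-J = -(-225218558815/187512 - 13*sqrt(685)/685) = 225218558815/187512 + 13*sqrt(685)/685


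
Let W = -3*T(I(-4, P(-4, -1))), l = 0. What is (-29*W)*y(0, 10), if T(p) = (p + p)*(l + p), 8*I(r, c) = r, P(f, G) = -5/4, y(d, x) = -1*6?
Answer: -261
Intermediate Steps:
y(d, x) = -6
P(f, G) = -5/4 (P(f, G) = -5*1/4 = -5/4)
I(r, c) = r/8
T(p) = 2*p**2 (T(p) = (p + p)*(0 + p) = (2*p)*p = 2*p**2)
W = -3/2 (W = -6*((1/8)*(-4))**2 = -6*(-1/2)**2 = -6/4 = -3*1/2 = -3/2 ≈ -1.5000)
(-29*W)*y(0, 10) = -29*(-3/2)*(-6) = (87/2)*(-6) = -261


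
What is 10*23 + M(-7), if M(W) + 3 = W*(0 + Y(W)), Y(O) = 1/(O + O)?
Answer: 455/2 ≈ 227.50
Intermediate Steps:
Y(O) = 1/(2*O)
M(W) = -5/2 (M(W) = -3 + W*(0 + 1/(2*W)) = -3 + W*(1/(2*W)) = -3 + ½ = -5/2)
10*23 + M(-7) = 10*23 - 5/2 = 230 - 5/2 = 455/2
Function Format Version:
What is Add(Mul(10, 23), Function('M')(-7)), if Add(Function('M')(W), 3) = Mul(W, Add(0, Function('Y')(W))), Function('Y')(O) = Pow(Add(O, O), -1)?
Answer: Rational(455, 2) ≈ 227.50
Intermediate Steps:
Function('Y')(O) = Mul(Rational(1, 2), Pow(O, -1)) (Function('Y')(O) = Pow(Mul(2, O), -1) = Mul(Rational(1, 2), Pow(O, -1)))
Function('M')(W) = Rational(-5, 2) (Function('M')(W) = Add(-3, Mul(W, Add(0, Mul(Rational(1, 2), Pow(W, -1))))) = Add(-3, Mul(W, Mul(Rational(1, 2), Pow(W, -1)))) = Add(-3, Rational(1, 2)) = Rational(-5, 2))
Add(Mul(10, 23), Function('M')(-7)) = Add(Mul(10, 23), Rational(-5, 2)) = Add(230, Rational(-5, 2)) = Rational(455, 2)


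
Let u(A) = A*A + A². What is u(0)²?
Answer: 0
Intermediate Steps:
u(A) = 2*A² (u(A) = A² + A² = 2*A²)
u(0)² = (2*0²)² = (2*0)² = 0² = 0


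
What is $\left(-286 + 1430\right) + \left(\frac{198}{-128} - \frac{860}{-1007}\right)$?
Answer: $\frac{73683859}{64448} \approx 1143.3$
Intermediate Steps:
$\left(-286 + 1430\right) + \left(\frac{198}{-128} - \frac{860}{-1007}\right) = 1144 + \left(198 \left(- \frac{1}{128}\right) - - \frac{860}{1007}\right) = 1144 + \left(- \frac{99}{64} + \frac{860}{1007}\right) = 1144 - \frac{44653}{64448} = \frac{73683859}{64448}$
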